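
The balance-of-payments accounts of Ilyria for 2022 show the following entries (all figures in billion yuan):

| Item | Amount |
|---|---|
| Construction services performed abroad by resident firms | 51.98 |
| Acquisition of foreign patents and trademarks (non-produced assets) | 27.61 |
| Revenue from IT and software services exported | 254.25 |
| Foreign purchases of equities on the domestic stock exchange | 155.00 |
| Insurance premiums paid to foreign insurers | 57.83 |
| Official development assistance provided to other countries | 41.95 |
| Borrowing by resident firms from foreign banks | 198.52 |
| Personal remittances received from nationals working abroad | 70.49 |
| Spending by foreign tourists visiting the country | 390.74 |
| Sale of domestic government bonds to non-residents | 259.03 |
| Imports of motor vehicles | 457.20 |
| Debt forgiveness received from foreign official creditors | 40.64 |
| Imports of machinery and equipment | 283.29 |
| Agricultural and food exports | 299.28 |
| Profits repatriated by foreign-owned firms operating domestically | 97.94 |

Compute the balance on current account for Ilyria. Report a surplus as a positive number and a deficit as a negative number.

128.53

Goods: 299.28 - 283.29 - 457.20 = -441.21
Services: 390.74 + 254.25 - 57.83 + 51.98 = 639.14
Primary income: -97.94
Secondary income: -41.95 + 70.49 = 28.54
Current account = (-441.21) + 639.14 + (-97.94) + 28.54 = 128.53
(Excluded from the current account — capital account: acquisition of foreign patents and trademarks (non-produced assets) 27.61, debt forgiveness received from foreign official creditors 40.64; financial account: foreign purchases of equities on the domestic stock exchange 155.00, borrowing by resident firms from foreign banks 198.52, sale of domestic government bonds to non-residents 259.03.)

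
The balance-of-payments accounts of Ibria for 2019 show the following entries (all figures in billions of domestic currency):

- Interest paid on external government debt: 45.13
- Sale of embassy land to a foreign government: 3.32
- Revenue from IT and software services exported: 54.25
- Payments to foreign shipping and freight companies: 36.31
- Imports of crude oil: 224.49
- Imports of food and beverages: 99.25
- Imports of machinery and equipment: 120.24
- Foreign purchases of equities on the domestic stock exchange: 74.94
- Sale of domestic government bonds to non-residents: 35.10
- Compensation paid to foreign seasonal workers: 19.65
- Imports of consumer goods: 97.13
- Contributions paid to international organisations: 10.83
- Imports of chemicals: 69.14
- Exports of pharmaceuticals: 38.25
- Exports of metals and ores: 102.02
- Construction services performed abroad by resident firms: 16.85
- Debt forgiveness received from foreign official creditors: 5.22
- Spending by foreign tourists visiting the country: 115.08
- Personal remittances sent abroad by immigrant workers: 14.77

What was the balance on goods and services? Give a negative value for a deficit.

-320.11

Goods: -99.25 - 120.24 + 38.25 - 224.49 - 97.13 + 102.02 - 69.14 = -469.98
Services: -36.31 + 54.25 + 115.08 + 16.85 = 149.87
Trade balance = -469.98 + 149.87 = -320.11
(Excluded from the trade balance — primary income: interest paid on external government debt 45.13, compensation paid to foreign seasonal workers 19.65; capital account: sale of embassy land to a foreign government 3.32, debt forgiveness received from foreign official creditors 5.22; financial account: foreign purchases of equities on the domestic stock exchange 74.94, sale of domestic government bonds to non-residents 35.10; secondary income: contributions paid to international organisations 10.83, personal remittances sent abroad by immigrant workers 14.77.)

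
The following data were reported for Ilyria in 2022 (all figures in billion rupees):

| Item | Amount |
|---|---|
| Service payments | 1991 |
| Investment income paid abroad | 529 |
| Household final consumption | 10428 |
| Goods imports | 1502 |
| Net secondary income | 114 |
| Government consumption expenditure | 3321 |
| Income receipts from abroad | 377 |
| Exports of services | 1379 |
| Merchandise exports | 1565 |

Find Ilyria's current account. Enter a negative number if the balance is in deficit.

-587

Goods balance = 1565 - 1502 = 63
Services balance = 1379 - 1991 = -612
Trade balance (goods + services) = 63 + (-612) = -549
Net primary income = 377 - 529 = -152
Net secondary income = 114
Current account = -549 + (-152) + 114 = -587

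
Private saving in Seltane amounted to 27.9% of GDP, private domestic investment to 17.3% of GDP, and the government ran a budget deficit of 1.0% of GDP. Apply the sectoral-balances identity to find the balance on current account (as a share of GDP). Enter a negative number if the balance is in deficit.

9.6

By the sectoral-balances identity, CA = (S_private - I) + (T - G).
Private balance = 27.9 - 17.3 = 10.6
Government balance (T - G) = -1.0
CA = 10.6 + (-1.0) = 9.6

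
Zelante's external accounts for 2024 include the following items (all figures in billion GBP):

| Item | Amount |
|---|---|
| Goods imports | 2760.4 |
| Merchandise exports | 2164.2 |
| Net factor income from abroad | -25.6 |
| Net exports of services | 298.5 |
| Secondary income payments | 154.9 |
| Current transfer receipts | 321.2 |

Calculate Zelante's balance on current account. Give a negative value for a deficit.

Goods balance = 2164.2 - 2760.4 = -596.2
Services balance = 298.5
Trade balance (goods + services) = -596.2 + 298.5 = -297.7
Net primary income = -25.6
Net secondary income = 321.2 - 154.9 = 166.3
Current account = -297.7 + (-25.6) + 166.3 = -157.0

-157.0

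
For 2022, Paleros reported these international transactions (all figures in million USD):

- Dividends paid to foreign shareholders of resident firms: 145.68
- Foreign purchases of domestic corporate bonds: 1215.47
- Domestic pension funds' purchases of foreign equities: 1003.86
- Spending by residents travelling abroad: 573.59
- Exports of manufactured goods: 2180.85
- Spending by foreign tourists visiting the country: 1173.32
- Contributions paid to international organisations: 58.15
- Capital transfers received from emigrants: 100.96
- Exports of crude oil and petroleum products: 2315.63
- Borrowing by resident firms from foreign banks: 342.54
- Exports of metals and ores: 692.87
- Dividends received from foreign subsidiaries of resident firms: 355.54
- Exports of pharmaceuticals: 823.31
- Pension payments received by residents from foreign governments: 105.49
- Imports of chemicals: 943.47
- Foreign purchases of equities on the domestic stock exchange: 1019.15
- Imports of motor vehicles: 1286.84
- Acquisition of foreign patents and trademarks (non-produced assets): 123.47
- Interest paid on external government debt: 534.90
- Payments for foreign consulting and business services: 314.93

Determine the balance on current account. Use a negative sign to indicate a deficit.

3789.45

Goods: 2180.85 - 943.47 + 692.87 + 2315.63 - 1286.84 + 823.31 = 3782.35
Services: 1173.32 - 573.59 - 314.93 = 284.80
Primary income: -145.68 + 355.54 - 534.90 = -325.04
Secondary income: -58.15 + 105.49 = 47.34
Current account = 3782.35 + 284.80 + (-325.04) + 47.34 = 3789.45
(Excluded from the current account — financial account: foreign purchases of domestic corporate bonds 1215.47, domestic pension funds' purchases of foreign equities 1003.86, borrowing by resident firms from foreign banks 342.54, foreign purchases of equities on the domestic stock exchange 1019.15; capital account: capital transfers received from emigrants 100.96, acquisition of foreign patents and trademarks (non-produced assets) 123.47.)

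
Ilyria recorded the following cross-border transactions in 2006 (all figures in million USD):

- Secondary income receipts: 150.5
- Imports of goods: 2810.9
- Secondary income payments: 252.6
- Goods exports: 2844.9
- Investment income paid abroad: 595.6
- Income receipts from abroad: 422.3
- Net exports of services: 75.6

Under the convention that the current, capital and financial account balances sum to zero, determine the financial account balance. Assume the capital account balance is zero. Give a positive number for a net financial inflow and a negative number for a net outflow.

165.8

Goods balance = 2844.9 - 2810.9 = 34.0
Services balance = 75.6
Trade balance (goods + services) = 34.0 + 75.6 = 109.6
Net primary income = 422.3 - 595.6 = -173.3
Net secondary income = 150.5 - 252.6 = -102.1
Current account = 109.6 + (-173.3) + (-102.1) = -165.8
Financial account = -(-165.8) = 165.8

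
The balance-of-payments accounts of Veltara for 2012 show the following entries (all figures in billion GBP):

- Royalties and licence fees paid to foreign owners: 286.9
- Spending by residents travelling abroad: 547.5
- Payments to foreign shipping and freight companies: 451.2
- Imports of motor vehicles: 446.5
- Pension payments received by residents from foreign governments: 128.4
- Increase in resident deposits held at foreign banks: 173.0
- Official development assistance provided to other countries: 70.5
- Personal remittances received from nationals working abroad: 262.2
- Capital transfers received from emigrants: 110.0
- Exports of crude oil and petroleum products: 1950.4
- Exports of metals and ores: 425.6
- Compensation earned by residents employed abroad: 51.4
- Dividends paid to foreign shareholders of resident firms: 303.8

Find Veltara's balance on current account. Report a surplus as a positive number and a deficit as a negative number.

Goods: 425.6 + 1950.4 - 446.5 = 1929.5
Services: -286.9 - 451.2 - 547.5 = -1285.6
Primary income: -303.8 + 51.4 = -252.4
Secondary income: 128.4 - 70.5 + 262.2 = 320.1
Current account = 1929.5 + (-1285.6) + (-252.4) + 320.1 = 711.6
(Excluded from the current account — financial account: increase in resident deposits held at foreign banks 173.0; capital account: capital transfers received from emigrants 110.0.)

711.6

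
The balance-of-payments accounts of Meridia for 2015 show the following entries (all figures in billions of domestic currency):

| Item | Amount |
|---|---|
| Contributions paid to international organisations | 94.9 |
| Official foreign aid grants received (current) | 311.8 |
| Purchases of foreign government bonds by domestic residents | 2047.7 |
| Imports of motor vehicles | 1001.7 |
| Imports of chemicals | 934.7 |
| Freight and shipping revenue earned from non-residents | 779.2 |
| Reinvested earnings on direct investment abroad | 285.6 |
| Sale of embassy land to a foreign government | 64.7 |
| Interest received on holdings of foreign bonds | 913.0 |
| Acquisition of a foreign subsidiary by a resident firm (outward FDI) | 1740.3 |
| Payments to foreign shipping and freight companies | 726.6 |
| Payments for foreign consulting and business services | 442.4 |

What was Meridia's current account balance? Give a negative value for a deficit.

-910.7

Goods: -1001.7 - 934.7 = -1936.4
Services: -726.6 + 779.2 - 442.4 = -389.8
Primary income: 285.6 + 913.0 = 1198.6
Secondary income: 311.8 - 94.9 = 216.9
Current account = (-1936.4) + (-389.8) + 1198.6 + 216.9 = -910.7
(Excluded from the current account — financial account: purchases of foreign government bonds by domestic residents 2047.7, acquisition of a foreign subsidiary by a resident firm (outward FDI) 1740.3; capital account: sale of embassy land to a foreign government 64.7.)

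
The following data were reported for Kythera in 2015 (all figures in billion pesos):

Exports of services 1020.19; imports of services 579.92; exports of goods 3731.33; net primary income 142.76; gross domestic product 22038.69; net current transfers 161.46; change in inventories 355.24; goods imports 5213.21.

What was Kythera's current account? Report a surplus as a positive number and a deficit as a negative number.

Goods balance = 3731.33 - 5213.21 = -1481.88
Services balance = 1020.19 - 579.92 = 440.27
Trade balance (goods + services) = -1481.88 + 440.27 = -1041.61
Net primary income = 142.76
Net secondary income = 161.46
Current account = -1041.61 + 142.76 + 161.46 = -737.39

-737.39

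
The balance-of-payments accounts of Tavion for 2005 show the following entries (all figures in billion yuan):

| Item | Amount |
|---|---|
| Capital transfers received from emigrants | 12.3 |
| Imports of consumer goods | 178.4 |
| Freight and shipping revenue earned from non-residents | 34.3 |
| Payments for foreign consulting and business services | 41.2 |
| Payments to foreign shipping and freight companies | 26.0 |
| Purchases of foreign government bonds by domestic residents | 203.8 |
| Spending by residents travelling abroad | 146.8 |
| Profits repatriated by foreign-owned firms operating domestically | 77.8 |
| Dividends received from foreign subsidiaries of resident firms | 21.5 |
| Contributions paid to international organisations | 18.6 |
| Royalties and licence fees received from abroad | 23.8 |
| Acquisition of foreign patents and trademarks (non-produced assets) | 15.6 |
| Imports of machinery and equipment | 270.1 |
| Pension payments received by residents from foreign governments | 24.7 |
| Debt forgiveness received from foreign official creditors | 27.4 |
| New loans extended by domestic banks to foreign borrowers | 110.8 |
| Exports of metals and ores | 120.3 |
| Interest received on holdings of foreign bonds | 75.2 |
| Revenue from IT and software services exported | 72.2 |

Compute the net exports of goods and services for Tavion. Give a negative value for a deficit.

-411.9

Goods: 120.3 - 270.1 - 178.4 = -328.2
Services: 72.2 + 23.8 - 146.8 - 26.0 + 34.3 - 41.2 = -83.7
Trade balance = -328.2 + (-83.7) = -411.9
(Excluded from the trade balance — capital account: capital transfers received from emigrants 12.3, acquisition of foreign patents and trademarks (non-produced assets) 15.6, debt forgiveness received from foreign official creditors 27.4; financial account: purchases of foreign government bonds by domestic residents 203.8, new loans extended by domestic banks to foreign borrowers 110.8; primary income: profits repatriated by foreign-owned firms operating domestically 77.8, dividends received from foreign subsidiaries of resident firms 21.5, interest received on holdings of foreign bonds 75.2; secondary income: contributions paid to international organisations 18.6, pension payments received by residents from foreign governments 24.7.)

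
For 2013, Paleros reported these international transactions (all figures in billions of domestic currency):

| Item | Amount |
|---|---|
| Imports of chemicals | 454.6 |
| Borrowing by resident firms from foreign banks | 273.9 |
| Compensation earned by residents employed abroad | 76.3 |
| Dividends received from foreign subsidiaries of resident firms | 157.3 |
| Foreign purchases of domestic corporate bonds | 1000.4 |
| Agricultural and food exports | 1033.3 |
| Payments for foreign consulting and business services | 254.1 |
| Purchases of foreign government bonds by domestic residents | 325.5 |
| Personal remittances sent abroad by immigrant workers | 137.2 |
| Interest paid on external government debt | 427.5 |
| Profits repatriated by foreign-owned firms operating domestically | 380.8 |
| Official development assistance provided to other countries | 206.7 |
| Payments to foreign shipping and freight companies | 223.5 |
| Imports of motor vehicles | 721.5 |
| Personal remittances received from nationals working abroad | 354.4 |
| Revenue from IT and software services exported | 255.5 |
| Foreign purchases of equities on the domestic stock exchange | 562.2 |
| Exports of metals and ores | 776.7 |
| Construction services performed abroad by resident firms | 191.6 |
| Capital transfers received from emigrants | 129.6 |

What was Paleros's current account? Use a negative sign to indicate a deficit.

Goods: -454.6 + 776.7 + 1033.3 - 721.5 = 633.9
Services: -223.5 + 255.5 - 254.1 + 191.6 = -30.5
Primary income: 157.3 - 427.5 - 380.8 + 76.3 = -574.7
Secondary income: 354.4 - 206.7 - 137.2 = 10.5
Current account = 633.9 + (-30.5) + (-574.7) + 10.5 = 39.2
(Excluded from the current account — financial account: borrowing by resident firms from foreign banks 273.9, foreign purchases of domestic corporate bonds 1000.4, purchases of foreign government bonds by domestic residents 325.5, foreign purchases of equities on the domestic stock exchange 562.2; capital account: capital transfers received from emigrants 129.6.)

39.2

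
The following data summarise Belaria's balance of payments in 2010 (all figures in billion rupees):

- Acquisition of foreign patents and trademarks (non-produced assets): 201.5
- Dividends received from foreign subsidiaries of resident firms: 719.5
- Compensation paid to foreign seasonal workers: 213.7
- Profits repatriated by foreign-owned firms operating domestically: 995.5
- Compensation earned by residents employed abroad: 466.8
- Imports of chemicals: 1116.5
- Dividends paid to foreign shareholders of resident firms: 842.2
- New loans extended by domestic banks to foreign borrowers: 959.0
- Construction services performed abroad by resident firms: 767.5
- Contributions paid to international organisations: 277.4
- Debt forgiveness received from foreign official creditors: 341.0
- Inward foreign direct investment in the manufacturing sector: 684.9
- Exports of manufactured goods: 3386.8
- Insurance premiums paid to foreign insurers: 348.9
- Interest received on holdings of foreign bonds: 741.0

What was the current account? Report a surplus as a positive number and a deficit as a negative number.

Goods: 3386.8 - 1116.5 = 2270.3
Services: 767.5 - 348.9 = 418.6
Primary income: -995.5 - 842.2 + 719.5 - 213.7 + 466.8 + 741.0 = -124.1
Secondary income: -277.4
Current account = 2270.3 + 418.6 + (-124.1) + (-277.4) = 2287.4
(Excluded from the current account — capital account: acquisition of foreign patents and trademarks (non-produced assets) 201.5, debt forgiveness received from foreign official creditors 341.0; financial account: new loans extended by domestic banks to foreign borrowers 959.0, inward foreign direct investment in the manufacturing sector 684.9.)

2287.4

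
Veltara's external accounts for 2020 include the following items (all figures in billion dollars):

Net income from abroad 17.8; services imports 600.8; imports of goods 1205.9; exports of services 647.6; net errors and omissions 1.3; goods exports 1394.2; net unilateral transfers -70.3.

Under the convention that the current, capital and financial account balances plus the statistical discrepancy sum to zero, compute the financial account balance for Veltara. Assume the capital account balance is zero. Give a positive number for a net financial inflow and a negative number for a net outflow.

-183.9

Goods balance = 1394.2 - 1205.9 = 188.3
Services balance = 647.6 - 600.8 = 46.8
Trade balance (goods + services) = 188.3 + 46.8 = 235.1
Net primary income = 17.8
Net secondary income = -70.3
Current account = 235.1 + 17.8 + (-70.3) = 182.6
Financial account = -(182.6 + 1.3) = -183.9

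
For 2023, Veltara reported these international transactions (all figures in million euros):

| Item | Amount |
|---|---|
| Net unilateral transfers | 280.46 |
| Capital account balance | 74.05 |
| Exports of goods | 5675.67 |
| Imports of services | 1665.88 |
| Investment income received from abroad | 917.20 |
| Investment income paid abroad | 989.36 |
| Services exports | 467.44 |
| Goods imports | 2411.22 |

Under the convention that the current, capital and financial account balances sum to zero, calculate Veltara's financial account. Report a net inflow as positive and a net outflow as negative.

-2348.36

Goods balance = 5675.67 - 2411.22 = 3264.45
Services balance = 467.44 - 1665.88 = -1198.44
Trade balance (goods + services) = 3264.45 + (-1198.44) = 2066.01
Net primary income = 917.20 - 989.36 = -72.16
Net secondary income = 280.46
Current account = 2066.01 + (-72.16) + 280.46 = 2274.31
Financial account = -(2274.31 + 74.05) = -2348.36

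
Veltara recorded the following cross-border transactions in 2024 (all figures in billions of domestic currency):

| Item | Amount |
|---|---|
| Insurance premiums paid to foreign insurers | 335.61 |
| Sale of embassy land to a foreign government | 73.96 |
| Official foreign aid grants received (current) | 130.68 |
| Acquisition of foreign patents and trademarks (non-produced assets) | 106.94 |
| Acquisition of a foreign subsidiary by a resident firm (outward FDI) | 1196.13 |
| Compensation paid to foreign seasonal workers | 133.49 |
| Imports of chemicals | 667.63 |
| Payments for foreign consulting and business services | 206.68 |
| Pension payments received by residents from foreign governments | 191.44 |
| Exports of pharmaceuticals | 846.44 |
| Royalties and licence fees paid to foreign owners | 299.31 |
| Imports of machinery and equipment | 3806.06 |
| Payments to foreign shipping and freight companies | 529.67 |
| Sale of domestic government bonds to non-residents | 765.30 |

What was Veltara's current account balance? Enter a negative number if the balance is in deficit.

-4809.89

Goods: -667.63 - 3806.06 + 846.44 = -3627.25
Services: -206.68 - 529.67 - 335.61 - 299.31 = -1371.27
Primary income: -133.49
Secondary income: 191.44 + 130.68 = 322.12
Current account = (-3627.25) + (-1371.27) + (-133.49) + 322.12 = -4809.89
(Excluded from the current account — capital account: sale of embassy land to a foreign government 73.96, acquisition of foreign patents and trademarks (non-produced assets) 106.94; financial account: acquisition of a foreign subsidiary by a resident firm (outward FDI) 1196.13, sale of domestic government bonds to non-residents 765.30.)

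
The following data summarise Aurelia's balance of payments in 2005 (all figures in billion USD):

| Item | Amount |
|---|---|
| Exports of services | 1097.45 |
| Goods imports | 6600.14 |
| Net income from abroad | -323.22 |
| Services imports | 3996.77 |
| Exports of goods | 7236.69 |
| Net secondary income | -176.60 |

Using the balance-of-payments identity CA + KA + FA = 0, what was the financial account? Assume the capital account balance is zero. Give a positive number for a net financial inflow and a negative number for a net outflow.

Goods balance = 7236.69 - 6600.14 = 636.55
Services balance = 1097.45 - 3996.77 = -2899.32
Trade balance (goods + services) = 636.55 + (-2899.32) = -2262.77
Net primary income = -323.22
Net secondary income = -176.60
Current account = -2262.77 + (-323.22) + (-176.60) = -2762.59
Financial account = -(-2762.59) = 2762.59

2762.59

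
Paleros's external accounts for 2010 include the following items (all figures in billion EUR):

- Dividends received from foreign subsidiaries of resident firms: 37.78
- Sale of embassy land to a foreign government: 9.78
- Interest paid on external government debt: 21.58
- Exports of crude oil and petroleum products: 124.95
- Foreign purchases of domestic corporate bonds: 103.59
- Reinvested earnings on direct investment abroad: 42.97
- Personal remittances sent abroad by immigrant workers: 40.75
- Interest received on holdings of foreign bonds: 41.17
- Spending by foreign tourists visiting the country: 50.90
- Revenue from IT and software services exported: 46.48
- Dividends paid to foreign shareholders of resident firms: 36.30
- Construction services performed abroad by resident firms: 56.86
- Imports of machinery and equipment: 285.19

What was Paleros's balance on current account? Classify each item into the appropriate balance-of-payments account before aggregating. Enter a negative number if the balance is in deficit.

17.29

Goods: 124.95 - 285.19 = -160.24
Services: 50.90 + 56.86 + 46.48 = 154.24
Primary income: -36.30 + 41.17 - 21.58 + 37.78 + 42.97 = 64.04
Secondary income: -40.75
Current account = (-160.24) + 154.24 + 64.04 + (-40.75) = 17.29
(Excluded from the current account — capital account: sale of embassy land to a foreign government 9.78; financial account: foreign purchases of domestic corporate bonds 103.59.)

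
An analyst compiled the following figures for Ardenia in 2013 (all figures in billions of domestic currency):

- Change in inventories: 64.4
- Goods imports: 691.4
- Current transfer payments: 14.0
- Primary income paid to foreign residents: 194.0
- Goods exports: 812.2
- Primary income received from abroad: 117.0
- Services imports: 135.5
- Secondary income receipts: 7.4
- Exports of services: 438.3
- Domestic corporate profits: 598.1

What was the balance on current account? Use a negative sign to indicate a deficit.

340.0

Goods balance = 812.2 - 691.4 = 120.8
Services balance = 438.3 - 135.5 = 302.8
Trade balance (goods + services) = 120.8 + 302.8 = 423.6
Net primary income = 117.0 - 194.0 = -77.0
Net secondary income = 7.4 - 14.0 = -6.6
Current account = 423.6 + (-77.0) + (-6.6) = 340.0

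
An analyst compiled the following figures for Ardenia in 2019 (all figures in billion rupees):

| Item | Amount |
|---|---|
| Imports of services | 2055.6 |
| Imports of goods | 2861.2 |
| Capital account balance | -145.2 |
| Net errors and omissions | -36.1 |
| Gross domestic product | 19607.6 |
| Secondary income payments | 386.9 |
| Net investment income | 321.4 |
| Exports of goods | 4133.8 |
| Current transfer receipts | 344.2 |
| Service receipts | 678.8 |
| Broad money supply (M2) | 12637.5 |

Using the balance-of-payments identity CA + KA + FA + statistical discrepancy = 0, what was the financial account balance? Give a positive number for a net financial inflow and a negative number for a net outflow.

Goods balance = 4133.8 - 2861.2 = 1272.6
Services balance = 678.8 - 2055.6 = -1376.8
Trade balance (goods + services) = 1272.6 + (-1376.8) = -104.2
Net primary income = 321.4
Net secondary income = 344.2 - 386.9 = -42.7
Current account = -104.2 + 321.4 + (-42.7) = 174.5
Financial account = -(174.5 + (-145.2) + (-36.1)) = 6.8

6.8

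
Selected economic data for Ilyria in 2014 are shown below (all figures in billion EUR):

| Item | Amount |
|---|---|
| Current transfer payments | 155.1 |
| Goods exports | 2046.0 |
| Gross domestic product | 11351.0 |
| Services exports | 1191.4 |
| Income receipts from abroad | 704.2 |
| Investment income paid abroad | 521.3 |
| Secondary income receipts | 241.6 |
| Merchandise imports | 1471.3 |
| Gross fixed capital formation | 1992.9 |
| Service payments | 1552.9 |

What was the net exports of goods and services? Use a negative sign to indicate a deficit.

Goods balance = 2046.0 - 1471.3 = 574.7
Services balance = 1191.4 - 1552.9 = -361.5
Trade balance (goods + services) = 574.7 + (-361.5) = 213.2

213.2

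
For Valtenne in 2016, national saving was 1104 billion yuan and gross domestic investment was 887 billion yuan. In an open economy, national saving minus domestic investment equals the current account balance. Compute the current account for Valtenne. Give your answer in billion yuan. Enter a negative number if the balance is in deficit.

217

CA = S - I = 1104 - 887 = 217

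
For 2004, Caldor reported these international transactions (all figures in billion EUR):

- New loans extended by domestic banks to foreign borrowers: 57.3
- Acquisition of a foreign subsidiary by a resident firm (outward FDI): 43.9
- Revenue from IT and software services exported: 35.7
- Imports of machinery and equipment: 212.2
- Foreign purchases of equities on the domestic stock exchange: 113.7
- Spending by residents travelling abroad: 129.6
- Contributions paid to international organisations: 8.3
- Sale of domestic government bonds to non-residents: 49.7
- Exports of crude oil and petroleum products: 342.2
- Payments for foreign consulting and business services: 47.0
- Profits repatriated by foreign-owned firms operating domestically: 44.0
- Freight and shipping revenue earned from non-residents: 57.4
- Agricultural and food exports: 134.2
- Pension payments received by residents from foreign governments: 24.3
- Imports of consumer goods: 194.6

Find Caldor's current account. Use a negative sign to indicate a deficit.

-41.9

Goods: 134.2 - 194.6 + 342.2 - 212.2 = 69.6
Services: 57.4 - 47.0 + 35.7 - 129.6 = -83.5
Primary income: -44.0
Secondary income: 24.3 - 8.3 = 16.0
Current account = 69.6 + (-83.5) + (-44.0) + 16.0 = -41.9
(Excluded from the current account — financial account: new loans extended by domestic banks to foreign borrowers 57.3, acquisition of a foreign subsidiary by a resident firm (outward FDI) 43.9, foreign purchases of equities on the domestic stock exchange 113.7, sale of domestic government bonds to non-residents 49.7.)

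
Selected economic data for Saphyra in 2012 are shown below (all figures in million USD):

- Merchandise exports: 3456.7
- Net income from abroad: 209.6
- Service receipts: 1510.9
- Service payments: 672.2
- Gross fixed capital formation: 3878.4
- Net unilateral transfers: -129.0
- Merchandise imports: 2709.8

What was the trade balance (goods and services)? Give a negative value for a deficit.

1585.6

Goods balance = 3456.7 - 2709.8 = 746.9
Services balance = 1510.9 - 672.2 = 838.7
Trade balance (goods + services) = 746.9 + 838.7 = 1585.6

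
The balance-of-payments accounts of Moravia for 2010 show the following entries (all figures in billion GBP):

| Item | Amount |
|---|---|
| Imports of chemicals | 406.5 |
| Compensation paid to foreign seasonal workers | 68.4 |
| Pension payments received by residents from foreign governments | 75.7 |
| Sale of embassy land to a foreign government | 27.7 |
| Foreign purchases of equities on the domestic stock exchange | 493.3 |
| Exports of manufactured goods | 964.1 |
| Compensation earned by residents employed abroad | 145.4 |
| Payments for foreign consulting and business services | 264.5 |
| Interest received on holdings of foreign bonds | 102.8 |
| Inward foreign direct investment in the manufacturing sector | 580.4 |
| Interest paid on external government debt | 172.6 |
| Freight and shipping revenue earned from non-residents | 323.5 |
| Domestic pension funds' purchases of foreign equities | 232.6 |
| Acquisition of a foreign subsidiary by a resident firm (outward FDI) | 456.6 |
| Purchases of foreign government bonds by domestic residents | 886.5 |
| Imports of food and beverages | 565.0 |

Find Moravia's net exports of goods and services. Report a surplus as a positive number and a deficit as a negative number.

Goods: -565.0 - 406.5 + 964.1 = -7.4
Services: -264.5 + 323.5 = 59.0
Trade balance = -7.4 + 59.0 = 51.6
(Excluded from the trade balance — primary income: compensation paid to foreign seasonal workers 68.4, compensation earned by residents employed abroad 145.4, interest received on holdings of foreign bonds 102.8, interest paid on external government debt 172.6; secondary income: pension payments received by residents from foreign governments 75.7; capital account: sale of embassy land to a foreign government 27.7; financial account: foreign purchases of equities on the domestic stock exchange 493.3, inward foreign direct investment in the manufacturing sector 580.4, domestic pension funds' purchases of foreign equities 232.6, acquisition of a foreign subsidiary by a resident firm (outward FDI) 456.6, purchases of foreign government bonds by domestic residents 886.5.)

51.6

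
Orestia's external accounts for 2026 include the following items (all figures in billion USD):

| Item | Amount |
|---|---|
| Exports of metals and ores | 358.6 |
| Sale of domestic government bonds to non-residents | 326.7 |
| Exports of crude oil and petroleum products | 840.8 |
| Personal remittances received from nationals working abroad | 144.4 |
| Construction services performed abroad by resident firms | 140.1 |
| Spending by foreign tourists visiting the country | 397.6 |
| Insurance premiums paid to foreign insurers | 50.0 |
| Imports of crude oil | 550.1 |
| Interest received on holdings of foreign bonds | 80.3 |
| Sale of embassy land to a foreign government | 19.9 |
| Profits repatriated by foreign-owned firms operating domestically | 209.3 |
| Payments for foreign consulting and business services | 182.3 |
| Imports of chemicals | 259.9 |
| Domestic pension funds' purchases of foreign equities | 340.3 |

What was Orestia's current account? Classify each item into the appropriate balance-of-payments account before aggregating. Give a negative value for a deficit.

Goods: 840.8 - 550.1 - 259.9 + 358.6 = 389.4
Services: 397.6 + 140.1 - 182.3 - 50.0 = 305.4
Primary income: -209.3 + 80.3 = -129.0
Secondary income: 144.4
Current account = 389.4 + 305.4 + (-129.0) + 144.4 = 710.2
(Excluded from the current account — financial account: sale of domestic government bonds to non-residents 326.7, domestic pension funds' purchases of foreign equities 340.3; capital account: sale of embassy land to a foreign government 19.9.)

710.2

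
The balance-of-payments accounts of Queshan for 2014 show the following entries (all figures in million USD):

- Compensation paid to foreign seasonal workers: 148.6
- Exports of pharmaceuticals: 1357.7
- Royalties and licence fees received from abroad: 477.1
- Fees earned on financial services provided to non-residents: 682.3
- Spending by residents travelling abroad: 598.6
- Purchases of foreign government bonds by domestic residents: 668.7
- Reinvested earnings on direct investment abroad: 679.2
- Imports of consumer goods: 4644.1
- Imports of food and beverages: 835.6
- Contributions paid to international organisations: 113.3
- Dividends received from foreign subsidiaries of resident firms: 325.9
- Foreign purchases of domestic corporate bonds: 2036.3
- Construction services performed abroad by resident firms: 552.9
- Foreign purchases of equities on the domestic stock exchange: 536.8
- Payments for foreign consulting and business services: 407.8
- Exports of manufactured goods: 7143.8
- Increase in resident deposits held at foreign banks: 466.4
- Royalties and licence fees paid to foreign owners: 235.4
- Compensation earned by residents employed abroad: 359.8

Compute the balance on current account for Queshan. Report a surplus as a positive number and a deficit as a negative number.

Goods: 7143.8 - 835.6 + 1357.7 - 4644.1 = 3021.8
Services: 477.1 - 407.8 - 235.4 - 598.6 + 552.9 + 682.3 = 470.5
Primary income: 325.9 + 359.8 - 148.6 + 679.2 = 1216.3
Secondary income: -113.3
Current account = 3021.8 + 470.5 + 1216.3 + (-113.3) = 4595.3
(Excluded from the current account — financial account: purchases of foreign government bonds by domestic residents 668.7, foreign purchases of domestic corporate bonds 2036.3, foreign purchases of equities on the domestic stock exchange 536.8, increase in resident deposits held at foreign banks 466.4.)

4595.3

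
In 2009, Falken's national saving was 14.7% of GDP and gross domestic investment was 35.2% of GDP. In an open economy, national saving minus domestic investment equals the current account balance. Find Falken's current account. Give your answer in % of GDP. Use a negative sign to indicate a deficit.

CA = S - I = 14.7 - 35.2 = -20.5

-20.5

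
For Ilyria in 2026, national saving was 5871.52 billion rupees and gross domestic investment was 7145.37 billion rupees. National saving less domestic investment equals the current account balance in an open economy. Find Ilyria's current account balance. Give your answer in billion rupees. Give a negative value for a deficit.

-1273.85

CA = S - I = 5871.52 - 7145.37 = -1273.85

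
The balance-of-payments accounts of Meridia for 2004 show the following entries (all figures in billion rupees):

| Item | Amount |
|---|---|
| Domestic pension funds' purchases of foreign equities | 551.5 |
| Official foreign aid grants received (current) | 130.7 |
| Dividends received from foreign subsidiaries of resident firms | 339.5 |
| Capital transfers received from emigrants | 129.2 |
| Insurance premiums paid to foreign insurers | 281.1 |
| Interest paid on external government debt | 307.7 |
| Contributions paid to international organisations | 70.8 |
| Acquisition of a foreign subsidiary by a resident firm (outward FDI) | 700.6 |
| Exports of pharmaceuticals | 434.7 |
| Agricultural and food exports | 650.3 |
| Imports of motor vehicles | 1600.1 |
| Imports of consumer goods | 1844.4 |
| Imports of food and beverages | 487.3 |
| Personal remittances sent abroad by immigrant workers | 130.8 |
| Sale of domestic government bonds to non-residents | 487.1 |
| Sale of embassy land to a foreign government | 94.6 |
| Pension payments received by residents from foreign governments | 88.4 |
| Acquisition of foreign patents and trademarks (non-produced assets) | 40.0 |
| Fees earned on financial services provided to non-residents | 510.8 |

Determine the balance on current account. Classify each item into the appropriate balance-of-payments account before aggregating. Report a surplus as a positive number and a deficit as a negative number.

Goods: -1844.4 + 434.7 - 1600.1 + 650.3 - 487.3 = -2846.8
Services: -281.1 + 510.8 = 229.7
Primary income: -307.7 + 339.5 = 31.8
Secondary income: -70.8 + 88.4 + 130.7 - 130.8 = 17.5
Current account = (-2846.8) + 229.7 + 31.8 + 17.5 = -2567.8
(Excluded from the current account — financial account: domestic pension funds' purchases of foreign equities 551.5, acquisition of a foreign subsidiary by a resident firm (outward FDI) 700.6, sale of domestic government bonds to non-residents 487.1; capital account: capital transfers received from emigrants 129.2, sale of embassy land to a foreign government 94.6, acquisition of foreign patents and trademarks (non-produced assets) 40.0.)

-2567.8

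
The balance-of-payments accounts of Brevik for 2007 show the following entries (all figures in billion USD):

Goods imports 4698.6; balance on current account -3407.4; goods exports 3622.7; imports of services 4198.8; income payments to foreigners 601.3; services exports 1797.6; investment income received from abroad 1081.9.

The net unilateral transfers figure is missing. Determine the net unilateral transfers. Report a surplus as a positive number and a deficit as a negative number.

-410.9

Current account = goods balance + services balance + net primary income + net secondary income
Sum of the known components = -2996.5
Net unilateral transfers = CA - (known components) = -3407.4 - (-2996.5) = -410.9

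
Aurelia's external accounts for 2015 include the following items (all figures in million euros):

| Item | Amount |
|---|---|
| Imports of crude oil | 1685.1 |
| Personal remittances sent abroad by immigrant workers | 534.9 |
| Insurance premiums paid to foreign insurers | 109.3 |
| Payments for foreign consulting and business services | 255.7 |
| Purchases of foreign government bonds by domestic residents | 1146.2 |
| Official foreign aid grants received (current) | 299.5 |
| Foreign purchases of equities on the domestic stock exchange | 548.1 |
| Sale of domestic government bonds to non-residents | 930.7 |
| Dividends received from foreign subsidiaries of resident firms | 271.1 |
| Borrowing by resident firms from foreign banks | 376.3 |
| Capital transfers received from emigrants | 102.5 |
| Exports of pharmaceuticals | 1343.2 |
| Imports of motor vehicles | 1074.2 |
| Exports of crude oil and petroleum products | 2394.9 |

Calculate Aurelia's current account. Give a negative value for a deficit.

649.5

Goods: -1685.1 + 1343.2 - 1074.2 + 2394.9 = 978.8
Services: -255.7 - 109.3 = -365.0
Primary income: 271.1
Secondary income: -534.9 + 299.5 = -235.4
Current account = 978.8 + (-365.0) + 271.1 + (-235.4) = 649.5
(Excluded from the current account — financial account: purchases of foreign government bonds by domestic residents 1146.2, foreign purchases of equities on the domestic stock exchange 548.1, sale of domestic government bonds to non-residents 930.7, borrowing by resident firms from foreign banks 376.3; capital account: capital transfers received from emigrants 102.5.)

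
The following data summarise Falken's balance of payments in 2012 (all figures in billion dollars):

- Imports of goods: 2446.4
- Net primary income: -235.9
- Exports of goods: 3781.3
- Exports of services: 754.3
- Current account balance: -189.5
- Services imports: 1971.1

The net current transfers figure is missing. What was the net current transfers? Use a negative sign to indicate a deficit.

-71.7

Current account = goods balance + services balance + net primary income + net secondary income
Sum of the known components = -117.8
Net current transfers = CA - (known components) = -189.5 - (-117.8) = -71.7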